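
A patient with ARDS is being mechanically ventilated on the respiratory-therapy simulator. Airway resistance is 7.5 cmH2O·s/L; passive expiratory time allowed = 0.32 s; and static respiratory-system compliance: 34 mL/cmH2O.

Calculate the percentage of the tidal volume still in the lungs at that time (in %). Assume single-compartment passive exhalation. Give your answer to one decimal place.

28.5

τ = R × C = 7.5 × 34 mL/cmH2O = 7.5 × 0.034 L/cmH2O = 0.255 s.
Passive exhalation: V(t)/V₀ = e^(−t/τ) = e^(−0.32/0.255) = 0.2851.
Fraction remaining = 0.2851 → 28.51%.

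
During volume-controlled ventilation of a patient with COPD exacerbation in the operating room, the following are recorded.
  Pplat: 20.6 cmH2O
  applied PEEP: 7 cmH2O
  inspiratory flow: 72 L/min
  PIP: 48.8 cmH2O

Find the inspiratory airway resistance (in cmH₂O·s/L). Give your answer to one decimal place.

23.5

Flow: 72 L/min ÷ 60 = 1.2 L/s.
Raw = (PIP − Pplat) / flow = (48.8 − 20.6) / 1.2 = 28.2 / 1.2 = 23.5 cmH2O·s/L.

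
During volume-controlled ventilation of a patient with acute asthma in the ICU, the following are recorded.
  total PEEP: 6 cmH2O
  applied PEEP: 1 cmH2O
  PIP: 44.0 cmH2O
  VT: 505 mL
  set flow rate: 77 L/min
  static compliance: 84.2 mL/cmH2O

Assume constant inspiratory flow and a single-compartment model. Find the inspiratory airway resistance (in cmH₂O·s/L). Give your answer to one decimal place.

Flow: 77 L/min ÷ 60 = 1.2833 L/s.
Total PEEP = 6 cmH2O (set 1 + intrinsic 5); this is the baseline alveolar pressure.
Equation of motion (constant flow): PIP = Vt/C + R·V̇ + PEEP.
R·V̇ = PIP − Vt/C − PEEP = 44.0 − 505/84.2 − 6 = 44.0 − 5.998 − 6 = 32.002 cmH2O.
R = 32.002 / 1.2833 = 24.937 cmH2O·s/L.

24.9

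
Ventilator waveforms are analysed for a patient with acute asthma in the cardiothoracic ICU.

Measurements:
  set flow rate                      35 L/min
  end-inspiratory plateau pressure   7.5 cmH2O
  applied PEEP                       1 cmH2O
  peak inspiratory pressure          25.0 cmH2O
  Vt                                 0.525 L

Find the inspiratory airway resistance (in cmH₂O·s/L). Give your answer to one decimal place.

30.0

Flow: 35 L/min ÷ 60 = 0.5833 L/s.
Raw = (PIP − Pplat) / flow = (25.0 − 7.5) / 0.5833 = 17.5 / 0.5833 = 30.002 cmH2O·s/L.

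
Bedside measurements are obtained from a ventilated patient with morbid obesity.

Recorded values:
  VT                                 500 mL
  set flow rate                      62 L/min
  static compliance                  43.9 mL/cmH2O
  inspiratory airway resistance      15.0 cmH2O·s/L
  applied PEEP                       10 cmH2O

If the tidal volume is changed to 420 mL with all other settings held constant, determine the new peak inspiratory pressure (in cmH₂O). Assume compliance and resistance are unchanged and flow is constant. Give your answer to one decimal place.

Flow: 62 L/min ÷ 60 = 1.0333 L/s.
PIP = Vt/C + R·V̇ + PEEP (constant-flow equation of motion).
Only the elastic term changes: ΔPIP = ΔVt / C = (420 − 500) / 43.9 = -1.822 cmH2O.
Original PIP = 500/43.9 + 15.0×1.0333 + 10 = 36.889 cmH2O; new PIP = 36.889 + (-1.822) = 35.067 cmH2O.

35.1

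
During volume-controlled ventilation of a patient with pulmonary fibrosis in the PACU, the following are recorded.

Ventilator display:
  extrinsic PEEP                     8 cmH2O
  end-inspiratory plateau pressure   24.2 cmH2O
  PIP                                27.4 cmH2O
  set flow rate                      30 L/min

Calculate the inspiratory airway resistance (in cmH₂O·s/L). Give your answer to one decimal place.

Flow: 30 L/min ÷ 60 = 0.5 L/s.
Raw = (PIP − Pplat) / flow = (27.4 − 24.2) / 0.5 = 3.2 / 0.5 = 6.4 cmH2O·s/L.

6.4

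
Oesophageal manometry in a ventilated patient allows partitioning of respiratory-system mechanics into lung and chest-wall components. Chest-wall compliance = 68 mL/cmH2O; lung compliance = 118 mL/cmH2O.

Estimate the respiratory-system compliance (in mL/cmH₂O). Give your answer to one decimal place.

43.1

Lung and chest wall are elastances in series: 1/Crs = 1/CL + 1/Ccw.
1/Crs = 1/118 + 1/68 = 0.02318.
Crs = 43.141 mL/cmH2O.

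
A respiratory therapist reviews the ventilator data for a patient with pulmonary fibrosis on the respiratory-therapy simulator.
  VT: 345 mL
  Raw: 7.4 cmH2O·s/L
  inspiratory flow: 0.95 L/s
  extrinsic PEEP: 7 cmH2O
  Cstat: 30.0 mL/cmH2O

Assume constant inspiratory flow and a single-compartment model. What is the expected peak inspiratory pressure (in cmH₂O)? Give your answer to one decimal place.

Equation of motion (constant flow): PIP = Vt/C + R·V̇ + PEEP.
PIP = 345/30.0 + 7.4×0.95 + 7 = 11.5 + 7.03 + 7 = 25.53 cmH2O.

25.5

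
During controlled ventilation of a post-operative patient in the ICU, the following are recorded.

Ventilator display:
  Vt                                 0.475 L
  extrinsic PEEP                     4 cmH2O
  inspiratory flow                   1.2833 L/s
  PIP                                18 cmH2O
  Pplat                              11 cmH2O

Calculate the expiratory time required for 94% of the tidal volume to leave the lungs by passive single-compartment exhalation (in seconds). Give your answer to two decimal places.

1.04

R = (PIP − Pplat)/V̇ = (18 − 11) / 1.2833 = 7.0/1.2833 = 5.455 cmH2O·s/L.
C = Vt/(Pplat − PEEP) = 475.0 / (11 − 4) = 475.0/7.0 = 67.857 mL/cmH2O.
τ = R × C = 5.455 × 0.06786 L/cmH2O = 0.3702 s.
t = −τ·ln(1 − 0.94) = −0.3702·ln(0.06) = 1.042 s.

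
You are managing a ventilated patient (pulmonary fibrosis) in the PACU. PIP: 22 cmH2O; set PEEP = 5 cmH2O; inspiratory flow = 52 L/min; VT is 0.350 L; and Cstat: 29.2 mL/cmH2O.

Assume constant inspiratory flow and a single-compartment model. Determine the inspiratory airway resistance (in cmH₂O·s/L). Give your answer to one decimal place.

5.8

Flow: 52 L/min ÷ 60 = 0.8667 L/s.
Equation of motion (constant flow): PIP = Vt/C + R·V̇ + PEEP.
R·V̇ = PIP − Vt/C − PEEP = 22 − 350/29.2 − 5 = 22 − 11.986 − 5 = 5.014 cmH2O.
R = 5.014 / 0.8667 = 5.785 cmH2O·s/L.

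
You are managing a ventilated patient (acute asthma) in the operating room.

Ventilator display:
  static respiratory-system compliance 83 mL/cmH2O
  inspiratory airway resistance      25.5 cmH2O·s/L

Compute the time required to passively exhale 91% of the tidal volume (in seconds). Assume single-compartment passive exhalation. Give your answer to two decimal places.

τ = R × C = 25.5 × 83 mL/cmH2O = 25.5 × 0.083 L/cmH2O = 2.117 s.
Exhaled fraction f = 1 − e^(−t/τ) → t = −τ·ln(1 − f) = −2.117·ln(0.09) = 5.098 s.

5.10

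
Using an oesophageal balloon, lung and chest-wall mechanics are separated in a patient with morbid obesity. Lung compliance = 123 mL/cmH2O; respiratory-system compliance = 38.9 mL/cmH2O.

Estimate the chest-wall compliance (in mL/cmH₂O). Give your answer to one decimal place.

1/Ccw = 1/Crs − 1/CL.
1/Ccw = 1/38.9 − 1/123 = 0.01758.
Ccw = 56.883 mL/cmH2O.

56.9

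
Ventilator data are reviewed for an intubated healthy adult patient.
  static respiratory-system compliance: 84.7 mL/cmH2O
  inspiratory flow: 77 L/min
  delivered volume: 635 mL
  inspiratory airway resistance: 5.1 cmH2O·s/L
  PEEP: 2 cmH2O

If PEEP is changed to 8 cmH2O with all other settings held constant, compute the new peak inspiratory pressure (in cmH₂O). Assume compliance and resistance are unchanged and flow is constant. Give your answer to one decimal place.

22.0

Flow: 77 L/min ÷ 60 = 1.2833 L/s.
PIP = Vt/C + R·V̇ + PEEP (constant-flow equation of motion).
Only the baseline term changes: ΔPIP = ΔPEEP = 8 − 2 = 6.0 cmH2O.
Original PIP = 635/84.7 + 5.1×1.2833 + 2 = 16.042 cmH2O; new PIP = 16.042 + (6.0) = 22.042 cmH2O.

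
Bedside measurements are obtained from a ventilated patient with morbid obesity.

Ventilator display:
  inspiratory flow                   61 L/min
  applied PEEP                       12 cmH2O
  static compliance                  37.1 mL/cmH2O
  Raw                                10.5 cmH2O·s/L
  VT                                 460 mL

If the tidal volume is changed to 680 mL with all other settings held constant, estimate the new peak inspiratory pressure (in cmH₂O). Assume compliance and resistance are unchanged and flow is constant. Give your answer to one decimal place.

41.0

Flow: 61 L/min ÷ 60 = 1.0167 L/s.
PIP = Vt/C + R·V̇ + PEEP (constant-flow equation of motion).
Only the elastic term changes: ΔPIP = ΔVt / C = (680 − 460) / 37.1 = 5.93 cmH2O.
Original PIP = 460/37.1 + 10.5×1.0167 + 12 = 35.074 cmH2O; new PIP = 35.074 + (5.93) = 41.004 cmH2O.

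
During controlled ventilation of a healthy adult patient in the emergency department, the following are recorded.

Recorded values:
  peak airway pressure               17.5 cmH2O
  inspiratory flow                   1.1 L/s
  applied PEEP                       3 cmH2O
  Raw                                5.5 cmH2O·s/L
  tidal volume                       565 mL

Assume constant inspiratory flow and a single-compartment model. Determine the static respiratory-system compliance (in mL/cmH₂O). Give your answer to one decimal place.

66.9

Equation of motion (constant flow): PIP = Vt/C + R·V̇ + PEEP.
Vt/C = PIP − R·V̇ − PEEP = 17.5 − 5.5×1.1 − 3 = 17.5 − 6.05 − 3 = 8.45 cmH2O.
C = Vt / 8.45 = 565 / 8.45 = 66.864 mL/cmH2O.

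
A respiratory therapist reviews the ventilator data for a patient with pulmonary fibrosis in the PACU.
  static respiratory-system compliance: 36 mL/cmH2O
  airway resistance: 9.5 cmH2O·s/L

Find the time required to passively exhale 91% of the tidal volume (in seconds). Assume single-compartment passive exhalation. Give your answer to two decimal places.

τ = R × C = 9.5 × 36 mL/cmH2O = 9.5 × 0.036 L/cmH2O = 0.342 s.
Exhaled fraction f = 1 − e^(−t/τ) → t = −τ·ln(1 − f) = −0.342·ln(0.09) = 0.8235 s.

0.82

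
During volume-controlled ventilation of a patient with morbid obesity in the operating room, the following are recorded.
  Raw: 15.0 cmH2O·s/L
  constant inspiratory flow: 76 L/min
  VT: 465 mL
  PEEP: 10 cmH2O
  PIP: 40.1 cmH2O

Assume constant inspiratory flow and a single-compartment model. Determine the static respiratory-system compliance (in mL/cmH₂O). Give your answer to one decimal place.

41.9

Flow: 76 L/min ÷ 60 = 1.2667 L/s.
Equation of motion (constant flow): PIP = Vt/C + R·V̇ + PEEP.
Vt/C = PIP − R·V̇ − PEEP = 40.1 − 15.0×1.2667 − 10 = 40.1 − 19.001 − 10 = 11.099 cmH2O.
C = Vt / 11.099 = 465 / 11.099 = 41.896 mL/cmH2O.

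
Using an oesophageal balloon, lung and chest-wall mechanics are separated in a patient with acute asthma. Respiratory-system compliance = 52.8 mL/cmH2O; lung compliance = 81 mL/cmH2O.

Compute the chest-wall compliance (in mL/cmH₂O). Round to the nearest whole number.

1/Ccw = 1/Crs − 1/CL.
1/Ccw = 1/52.8 − 1/81 = 0.006594.
Ccw = 151.65 mL/cmH2O.

152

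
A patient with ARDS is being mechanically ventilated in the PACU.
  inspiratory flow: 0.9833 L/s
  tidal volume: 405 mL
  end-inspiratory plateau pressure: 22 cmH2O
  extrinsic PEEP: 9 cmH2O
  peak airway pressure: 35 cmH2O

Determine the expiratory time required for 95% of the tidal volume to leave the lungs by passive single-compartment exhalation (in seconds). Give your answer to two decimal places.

R = (PIP − Pplat)/V̇ = (35 − 22) / 0.9833 = 13.0/0.9833 = 13.221 cmH2O·s/L.
C = Vt/(Pplat − PEEP) = 405.0 / (22 − 9) = 405.0/13.0 = 31.154 mL/cmH2O.
τ = R × C = 13.221 × 0.03115 L/cmH2O = 0.4118 s.
t = −τ·ln(1 − 0.95) = −0.4118·ln(0.05) = 1.234 s.

1.23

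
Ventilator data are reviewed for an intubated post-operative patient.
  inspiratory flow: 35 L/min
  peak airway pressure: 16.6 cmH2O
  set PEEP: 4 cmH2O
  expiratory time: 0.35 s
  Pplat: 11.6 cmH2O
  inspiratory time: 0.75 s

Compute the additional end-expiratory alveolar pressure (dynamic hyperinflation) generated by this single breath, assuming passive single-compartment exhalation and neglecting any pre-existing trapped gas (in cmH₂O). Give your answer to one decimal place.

Flow: 35 L/min ÷ 60 = 0.5833 L/s.
Vt = flow × Ti = 0.5833 L/s × 0.75 s × 1000 mL/L = 437.48 mL.
R = (PIP − Pplat)/V̇ = (16.6 − 11.6) / 0.5833 = 5.0/0.5833 = 8.572 cmH2O·s/L.
C = Vt/(Pplat − PEEP) = 437.48 / (11.6 − 4) = 437.48/7.6 = 57.563 mL/cmH2O.
τ = R × C = 8.572 × 0.05756 L/cmH2O = 0.4934 s.
Fraction remaining = e^(−Te/τ) = e^(−0.35/0.4934) = 0.492; trapped volume = 437.48 × 0.492 = 215.24 mL.
Additional alveolar pressure from trapping ≈ V_trapped / C = 215.24 / 57.563 = 3.739 cmH2O.

3.7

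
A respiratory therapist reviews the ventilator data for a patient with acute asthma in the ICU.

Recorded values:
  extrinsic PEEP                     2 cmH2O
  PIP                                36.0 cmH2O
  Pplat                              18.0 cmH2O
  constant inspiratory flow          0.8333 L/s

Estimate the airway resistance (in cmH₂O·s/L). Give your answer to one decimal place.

Raw = (PIP − Pplat) / flow = (36.0 − 18.0) / 0.8333 = 18.0 / 0.8333 = 21.601 cmH2O·s/L.

21.6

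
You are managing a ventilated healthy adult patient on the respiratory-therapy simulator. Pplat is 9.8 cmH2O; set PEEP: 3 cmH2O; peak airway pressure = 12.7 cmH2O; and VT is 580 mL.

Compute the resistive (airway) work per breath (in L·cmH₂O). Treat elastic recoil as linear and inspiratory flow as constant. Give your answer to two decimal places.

1.68

With constant inspiratory flow the resistive pressure is constant at PIP − Pplat = 12.7 − 9.8 = 2.9 cmH2O, so resistive work = 2.9 × 0.580 = 1.682 L·cmH2O.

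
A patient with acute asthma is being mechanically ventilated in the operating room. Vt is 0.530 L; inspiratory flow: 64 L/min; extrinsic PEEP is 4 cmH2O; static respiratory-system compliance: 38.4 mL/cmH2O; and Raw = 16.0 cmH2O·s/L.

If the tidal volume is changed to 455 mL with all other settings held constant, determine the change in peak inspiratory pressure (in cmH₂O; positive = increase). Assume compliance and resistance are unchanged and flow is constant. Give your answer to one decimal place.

PIP = Vt/C + R·V̇ + PEEP (constant-flow equation of motion).
Only the elastic term changes: ΔPIP = ΔVt / C = (455 − 530) / 38.4 = -1.953 cmH2O.

-2.0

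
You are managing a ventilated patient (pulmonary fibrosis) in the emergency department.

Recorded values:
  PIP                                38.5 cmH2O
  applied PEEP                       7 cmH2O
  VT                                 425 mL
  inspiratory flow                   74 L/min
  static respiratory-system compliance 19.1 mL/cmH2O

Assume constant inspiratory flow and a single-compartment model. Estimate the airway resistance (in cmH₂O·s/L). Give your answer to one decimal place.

Flow: 74 L/min ÷ 60 = 1.2333 L/s.
Equation of motion (constant flow): PIP = Vt/C + R·V̇ + PEEP.
R·V̇ = PIP − Vt/C − PEEP = 38.5 − 425/19.1 − 7 = 38.5 − 22.251 − 7 = 9.249 cmH2O.
R = 9.249 / 1.2333 = 7.499 cmH2O·s/L.

7.5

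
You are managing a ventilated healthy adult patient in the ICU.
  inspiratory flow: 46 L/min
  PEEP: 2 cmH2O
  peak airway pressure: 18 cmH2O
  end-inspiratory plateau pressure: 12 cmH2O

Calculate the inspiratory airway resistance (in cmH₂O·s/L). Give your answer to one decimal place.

Flow: 46 L/min ÷ 60 = 0.7667 L/s.
Raw = (PIP − Pplat) / flow = (18 − 12) / 0.7667 = 6.0 / 0.7667 = 7.826 cmH2O·s/L.

7.8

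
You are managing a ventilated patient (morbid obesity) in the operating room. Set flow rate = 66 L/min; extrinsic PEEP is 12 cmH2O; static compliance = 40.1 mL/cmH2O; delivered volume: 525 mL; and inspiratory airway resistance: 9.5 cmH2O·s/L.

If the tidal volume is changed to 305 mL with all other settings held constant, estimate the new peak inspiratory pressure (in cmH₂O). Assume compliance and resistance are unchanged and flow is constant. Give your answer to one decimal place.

Flow: 66 L/min ÷ 60 = 1.1 L/s.
PIP = Vt/C + R·V̇ + PEEP (constant-flow equation of motion).
Only the elastic term changes: ΔPIP = ΔVt / C = (305 − 525) / 40.1 = -5.486 cmH2O.
Original PIP = 525/40.1 + 9.5×1.1 + 12 = 35.542 cmH2O; new PIP = 35.542 + (-5.486) = 30.056 cmH2O.

30.1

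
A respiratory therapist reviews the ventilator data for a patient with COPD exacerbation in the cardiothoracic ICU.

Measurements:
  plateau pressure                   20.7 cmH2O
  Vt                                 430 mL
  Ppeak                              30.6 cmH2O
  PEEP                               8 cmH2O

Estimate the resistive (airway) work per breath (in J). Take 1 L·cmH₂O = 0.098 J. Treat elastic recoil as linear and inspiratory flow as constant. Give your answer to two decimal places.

With constant inspiratory flow the resistive pressure is constant at PIP − Pplat = 30.6 − 20.7 = 9.9 cmH2O, so resistive work = 9.9 × 0.430 = 4.257 L·cmH2O.
× 0.098 J/(L·cmH2O) → 0.4172 J.

0.42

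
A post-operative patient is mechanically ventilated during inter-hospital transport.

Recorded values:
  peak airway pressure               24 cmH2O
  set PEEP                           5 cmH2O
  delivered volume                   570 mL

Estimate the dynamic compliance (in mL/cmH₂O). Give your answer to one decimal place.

30.0

Dynamic compliance = Vt / (PIP − PEEP) = 570 / (24 − 5) = 570 / 19.0 = 30.0 mL/cmH2O.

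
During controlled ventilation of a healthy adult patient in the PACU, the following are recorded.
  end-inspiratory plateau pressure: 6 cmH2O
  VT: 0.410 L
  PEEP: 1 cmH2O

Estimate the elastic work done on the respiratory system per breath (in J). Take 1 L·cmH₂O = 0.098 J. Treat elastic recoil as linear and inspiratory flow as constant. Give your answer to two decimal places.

Elastic work ≈ ½ × (Pplat − PEEP) × Vt = 0.5 × (6 − 1) × 0.410 L = 0.5 × 5.0 × 0.410 = 1.025 L·cmH2O.
× 0.098 J/(L·cmH2O) → 0.1005 J.

0.10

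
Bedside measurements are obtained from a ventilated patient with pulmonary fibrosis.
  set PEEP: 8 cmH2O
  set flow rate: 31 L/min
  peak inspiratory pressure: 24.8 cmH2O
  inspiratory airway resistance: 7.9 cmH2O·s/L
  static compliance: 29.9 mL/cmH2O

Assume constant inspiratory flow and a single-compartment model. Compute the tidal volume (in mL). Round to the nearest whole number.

Flow: 31 L/min ÷ 60 = 0.5167 L/s.
Equation of motion (constant flow): PIP = Vt/C + R·V̇ + PEEP.
Vt/C = PIP − R·V̇ − PEEP = 24.8 − 4.082 − 8 = 12.718 cmH2O.
Vt = C × 12.718 = 29.9 × 12.718 = 380.27 mL.

380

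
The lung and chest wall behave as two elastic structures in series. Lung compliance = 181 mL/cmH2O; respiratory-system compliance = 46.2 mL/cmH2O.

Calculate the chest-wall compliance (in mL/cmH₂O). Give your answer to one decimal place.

62.0

1/Ccw = 1/Crs − 1/CL.
1/Ccw = 1/46.2 − 1/181 = 0.01612.
Ccw = 62.035 mL/cmH2O.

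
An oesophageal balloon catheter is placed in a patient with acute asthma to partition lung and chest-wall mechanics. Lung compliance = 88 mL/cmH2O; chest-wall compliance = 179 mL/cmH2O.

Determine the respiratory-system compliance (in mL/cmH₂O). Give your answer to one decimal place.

Lung and chest wall are elastances in series: 1/Crs = 1/CL + 1/Ccw.
1/Crs = 1/88 + 1/179 = 0.01695.
Crs = 58.997 mL/cmH2O.

59.0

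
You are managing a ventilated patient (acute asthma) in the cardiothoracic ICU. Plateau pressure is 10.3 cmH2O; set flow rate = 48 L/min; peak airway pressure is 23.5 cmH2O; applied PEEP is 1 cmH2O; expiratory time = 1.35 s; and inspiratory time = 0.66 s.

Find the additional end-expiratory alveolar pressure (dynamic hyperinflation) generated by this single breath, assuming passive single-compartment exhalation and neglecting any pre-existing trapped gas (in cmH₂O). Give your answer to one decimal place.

2.2

Flow: 48 L/min ÷ 60 = 0.8 L/s.
Vt = flow × Ti = 0.8 L/s × 0.66 s × 1000 mL/L = 528.0 mL.
R = (PIP − Pplat)/V̇ = (23.5 − 10.3) / 0.8 = 13.2/0.8 = 16.5 cmH2O·s/L.
C = Vt/(Pplat − PEEP) = 528.0 / (10.3 − 1) = 528.0/9.3 = 56.774 mL/cmH2O.
τ = R × C = 16.5 × 0.05677 L/cmH2O = 0.9367 s.
Fraction remaining = e^(−Te/τ) = e^(−1.35/0.9367) = 0.2366; trapped volume = 528.0 × 0.2366 = 124.92 mL.
Additional alveolar pressure from trapping ≈ V_trapped / C = 124.92 / 56.774 = 2.2 cmH2O.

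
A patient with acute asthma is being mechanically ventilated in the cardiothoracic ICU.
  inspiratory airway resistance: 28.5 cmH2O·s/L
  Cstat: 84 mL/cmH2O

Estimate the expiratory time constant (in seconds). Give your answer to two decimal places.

τ = R × C = 28.5 × 84 mL/cmH2O = 28.5 × 0.084 L/cmH2O = 2.394 s.

2.39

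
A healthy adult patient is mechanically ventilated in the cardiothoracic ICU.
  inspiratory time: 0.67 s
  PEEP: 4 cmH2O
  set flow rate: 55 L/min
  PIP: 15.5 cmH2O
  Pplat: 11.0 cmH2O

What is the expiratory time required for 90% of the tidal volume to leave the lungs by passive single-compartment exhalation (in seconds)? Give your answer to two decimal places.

0.99

Flow: 55 L/min ÷ 60 = 0.9167 L/s.
Vt = flow × Ti = 0.9167 L/s × 0.67 s × 1000 mL/L = 614.19 mL.
R = (PIP − Pplat)/V̇ = (15.5 − 11.0) / 0.9167 = 4.5/0.9167 = 4.909 cmH2O·s/L.
C = Vt/(Pplat − PEEP) = 614.19 / (11.0 − 4) = 614.19/7.0 = 87.741 mL/cmH2O.
τ = R × C = 4.909 × 0.08774 L/cmH2O = 0.4307 s.
t = −τ·ln(1 − 0.90) = −0.4307·ln(0.1) = 0.9917 s.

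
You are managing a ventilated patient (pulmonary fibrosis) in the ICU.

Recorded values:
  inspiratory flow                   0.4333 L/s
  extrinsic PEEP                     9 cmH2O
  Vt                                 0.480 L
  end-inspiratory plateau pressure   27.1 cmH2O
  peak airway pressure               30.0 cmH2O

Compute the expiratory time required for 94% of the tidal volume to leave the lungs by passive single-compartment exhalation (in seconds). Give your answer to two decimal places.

0.50

R = (PIP − Pplat)/V̇ = (30.0 − 27.1) / 0.4333 = 2.9/0.4333 = 6.693 cmH2O·s/L.
C = Vt/(Pplat − PEEP) = 480.0 / (27.1 − 9) = 480.0/18.1 = 26.519 mL/cmH2O.
τ = R × C = 6.693 × 0.02652 L/cmH2O = 0.1775 s.
t = −τ·ln(1 − 0.94) = −0.1775·ln(0.06) = 0.4994 s.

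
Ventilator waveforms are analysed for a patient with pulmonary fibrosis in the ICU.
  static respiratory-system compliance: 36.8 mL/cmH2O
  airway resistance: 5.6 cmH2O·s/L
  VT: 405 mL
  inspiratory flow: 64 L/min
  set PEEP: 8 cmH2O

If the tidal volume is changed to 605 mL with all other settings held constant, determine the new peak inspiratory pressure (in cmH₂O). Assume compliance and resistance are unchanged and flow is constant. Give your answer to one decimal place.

30.4

Flow: 64 L/min ÷ 60 = 1.0667 L/s.
PIP = Vt/C + R·V̇ + PEEP (constant-flow equation of motion).
Only the elastic term changes: ΔPIP = ΔVt / C = (605 − 405) / 36.8 = 5.435 cmH2O.
Original PIP = 405/36.8 + 5.6×1.0667 + 8 = 24.979 cmH2O; new PIP = 24.979 + (5.435) = 30.414 cmH2O.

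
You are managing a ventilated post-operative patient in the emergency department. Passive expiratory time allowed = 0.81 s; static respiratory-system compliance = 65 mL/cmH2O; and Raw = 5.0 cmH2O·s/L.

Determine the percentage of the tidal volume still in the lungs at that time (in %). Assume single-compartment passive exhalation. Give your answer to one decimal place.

8.3

τ = R × C = 5.0 × 65 mL/cmH2O = 5.0 × 0.065 L/cmH2O = 0.325 s.
Passive exhalation: V(t)/V₀ = e^(−t/τ) = e^(−0.81/0.325) = 0.08272.
Fraction remaining = 0.08272 → 8.272%.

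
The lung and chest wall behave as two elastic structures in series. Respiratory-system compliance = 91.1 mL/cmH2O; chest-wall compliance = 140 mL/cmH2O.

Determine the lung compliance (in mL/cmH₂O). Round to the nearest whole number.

261

1/CL = 1/Crs − 1/Ccw.
1/CL = 1/91.1 − 1/140 = 0.003834.
CL = 260.82 mL/cmH2O.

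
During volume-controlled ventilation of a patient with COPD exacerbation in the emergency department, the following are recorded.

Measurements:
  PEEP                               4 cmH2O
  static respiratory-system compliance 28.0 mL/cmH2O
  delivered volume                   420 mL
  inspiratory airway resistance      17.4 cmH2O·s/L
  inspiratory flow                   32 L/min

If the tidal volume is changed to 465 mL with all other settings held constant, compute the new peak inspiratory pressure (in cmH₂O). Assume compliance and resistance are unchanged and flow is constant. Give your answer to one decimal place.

Flow: 32 L/min ÷ 60 = 0.5333 L/s.
PIP = Vt/C + R·V̇ + PEEP (constant-flow equation of motion).
Only the elastic term changes: ΔPIP = ΔVt / C = (465 − 420) / 28.0 = 1.607 cmH2O.
Original PIP = 420/28.0 + 17.4×0.5333 + 4 = 28.279 cmH2O; new PIP = 28.279 + (1.607) = 29.886 cmH2O.

29.9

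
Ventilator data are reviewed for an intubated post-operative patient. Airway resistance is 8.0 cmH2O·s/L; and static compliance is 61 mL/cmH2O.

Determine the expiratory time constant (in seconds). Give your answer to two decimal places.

τ = R × C = 8.0 × 61 mL/cmH2O = 8.0 × 0.061 L/cmH2O = 0.488 s.

0.49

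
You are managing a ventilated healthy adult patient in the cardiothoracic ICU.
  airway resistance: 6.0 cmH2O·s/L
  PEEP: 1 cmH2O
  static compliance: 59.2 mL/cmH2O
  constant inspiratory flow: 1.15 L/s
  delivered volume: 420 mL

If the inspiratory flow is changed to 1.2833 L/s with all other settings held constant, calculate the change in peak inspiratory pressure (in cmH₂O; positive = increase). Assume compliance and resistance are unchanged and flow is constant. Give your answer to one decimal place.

0.8

PIP = Vt/C + R·V̇ + PEEP (constant-flow equation of motion).
Only the resistive term changes: ΔPIP = R × ΔV̇ = 6.0 × (1.2833 − 1.15) = 6.0 × 0.1333 = 0.7998 cmH2O.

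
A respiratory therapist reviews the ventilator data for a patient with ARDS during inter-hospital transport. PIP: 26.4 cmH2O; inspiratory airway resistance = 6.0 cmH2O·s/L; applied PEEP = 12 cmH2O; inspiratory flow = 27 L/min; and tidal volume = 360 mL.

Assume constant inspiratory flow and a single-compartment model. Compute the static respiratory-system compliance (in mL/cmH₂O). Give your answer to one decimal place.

30.8

Flow: 27 L/min ÷ 60 = 0.45 L/s.
Equation of motion (constant flow): PIP = Vt/C + R·V̇ + PEEP.
Vt/C = PIP − R·V̇ − PEEP = 26.4 − 6.0×0.45 − 12 = 26.4 − 2.7 − 12 = 11.7 cmH2O.
C = Vt / 11.7 = 360 / 11.7 = 30.769 mL/cmH2O.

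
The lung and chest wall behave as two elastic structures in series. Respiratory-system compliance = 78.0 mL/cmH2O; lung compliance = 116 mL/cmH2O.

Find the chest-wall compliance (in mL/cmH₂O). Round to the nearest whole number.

1/Ccw = 1/Crs − 1/CL.
1/Ccw = 1/78.0 − 1/116 = 0.0042.
Ccw = 238.1 mL/cmH2O.

238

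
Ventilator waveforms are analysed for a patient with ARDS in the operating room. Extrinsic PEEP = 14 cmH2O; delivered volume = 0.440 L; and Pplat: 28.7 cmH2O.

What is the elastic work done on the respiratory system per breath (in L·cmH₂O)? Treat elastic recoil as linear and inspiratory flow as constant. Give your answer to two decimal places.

3.23

Elastic work ≈ ½ × (Pplat − PEEP) × Vt = 0.5 × (28.7 − 14) × 0.440 L = 0.5 × 14.7 × 0.440 = 3.234 L·cmH2O.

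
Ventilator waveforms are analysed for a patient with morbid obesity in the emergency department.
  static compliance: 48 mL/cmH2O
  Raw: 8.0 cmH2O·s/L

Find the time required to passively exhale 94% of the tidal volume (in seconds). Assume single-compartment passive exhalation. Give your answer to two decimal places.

1.08

τ = R × C = 8.0 × 48 mL/cmH2O = 8.0 × 0.048 L/cmH2O = 0.384 s.
Exhaled fraction f = 1 − e^(−t/τ) → t = −τ·ln(1 − f) = −0.384·ln(0.06) = 1.08 s.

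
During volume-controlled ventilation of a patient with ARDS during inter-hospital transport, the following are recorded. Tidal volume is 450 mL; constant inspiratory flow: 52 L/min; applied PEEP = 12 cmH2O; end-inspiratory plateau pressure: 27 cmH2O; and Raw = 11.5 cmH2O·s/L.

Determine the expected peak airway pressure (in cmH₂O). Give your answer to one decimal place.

Flow: 52 L/min ÷ 60 = 0.8667 L/s.
PIP = Pplat + Raw × flow = 27 + 11.5 × 0.8667 = 27 + 9.967 = 36.967 cmH2O.

37.0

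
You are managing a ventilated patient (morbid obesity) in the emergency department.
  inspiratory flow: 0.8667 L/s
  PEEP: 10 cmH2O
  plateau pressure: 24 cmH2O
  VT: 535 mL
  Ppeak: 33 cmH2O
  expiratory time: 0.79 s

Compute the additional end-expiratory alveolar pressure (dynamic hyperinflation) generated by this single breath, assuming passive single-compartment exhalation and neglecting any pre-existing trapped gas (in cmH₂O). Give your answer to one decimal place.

1.9

R = (PIP − Pplat)/V̇ = (33 − 24) / 0.8667 = 9.0/0.8667 = 10.384 cmH2O·s/L.
C = Vt/(Pplat − PEEP) = 535.0 / (24 − 10) = 535.0/14.0 = 38.214 mL/cmH2O.
τ = R × C = 10.384 × 0.03821 L/cmH2O = 0.3968 s.
Fraction remaining = e^(−Te/τ) = e^(−0.79/0.3968) = 0.1366; trapped volume = 535.0 × 0.1366 = 73.081 mL.
Additional alveolar pressure from trapping ≈ V_trapped / C = 73.081 / 38.214 = 1.912 cmH2O.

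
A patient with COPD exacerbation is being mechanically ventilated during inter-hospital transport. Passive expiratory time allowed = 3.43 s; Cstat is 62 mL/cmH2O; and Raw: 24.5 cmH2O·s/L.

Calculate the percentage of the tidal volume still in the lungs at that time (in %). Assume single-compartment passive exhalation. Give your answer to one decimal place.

τ = R × C = 24.5 × 62 mL/cmH2O = 24.5 × 0.062 L/cmH2O = 1.519 s.
Passive exhalation: V(t)/V₀ = e^(−t/τ) = e^(−3.43/1.519) = 0.1046.
Fraction remaining = 0.1046 → 10.46%.

10.5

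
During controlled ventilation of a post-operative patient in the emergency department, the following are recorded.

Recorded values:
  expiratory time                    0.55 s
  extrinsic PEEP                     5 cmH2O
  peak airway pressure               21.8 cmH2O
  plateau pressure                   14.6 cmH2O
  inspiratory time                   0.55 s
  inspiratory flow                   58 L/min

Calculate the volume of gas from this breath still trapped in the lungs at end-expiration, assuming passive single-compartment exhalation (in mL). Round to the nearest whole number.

140

Flow: 58 L/min ÷ 60 = 0.9667 L/s.
Vt = flow × Ti = 0.9667 L/s × 0.55 s × 1000 mL/L = 531.69 mL.
R = (PIP − Pplat)/V̇ = (21.8 − 14.6) / 0.9667 = 7.2/0.9667 = 7.448 cmH2O·s/L.
C = Vt/(Pplat − PEEP) = 531.69 / (14.6 − 5) = 531.69/9.6 = 55.384 mL/cmH2O.
τ = R × C = 7.448 × 0.05538 L/cmH2O = 0.4125 s.
Fraction remaining = e^(−Te/τ) = e^(−0.55/0.4125) = 0.2636.
Trapped volume = 531.69 × 0.2636 = 140.15 mL.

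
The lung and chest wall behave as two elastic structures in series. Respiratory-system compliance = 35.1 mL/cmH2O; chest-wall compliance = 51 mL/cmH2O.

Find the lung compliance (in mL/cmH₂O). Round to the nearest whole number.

1/CL = 1/Crs − 1/Ccw.
1/CL = 1/35.1 − 1/51 = 0.008882.
CL = 112.59 mL/cmH2O.

113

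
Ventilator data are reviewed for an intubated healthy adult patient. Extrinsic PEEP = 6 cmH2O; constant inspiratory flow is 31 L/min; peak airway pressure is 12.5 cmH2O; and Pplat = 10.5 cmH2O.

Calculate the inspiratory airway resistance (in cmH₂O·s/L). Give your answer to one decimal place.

Flow: 31 L/min ÷ 60 = 0.5167 L/s.
Raw = (PIP − Pplat) / flow = (12.5 − 10.5) / 0.5167 = 2.0 / 0.5167 = 3.871 cmH2O·s/L.

3.9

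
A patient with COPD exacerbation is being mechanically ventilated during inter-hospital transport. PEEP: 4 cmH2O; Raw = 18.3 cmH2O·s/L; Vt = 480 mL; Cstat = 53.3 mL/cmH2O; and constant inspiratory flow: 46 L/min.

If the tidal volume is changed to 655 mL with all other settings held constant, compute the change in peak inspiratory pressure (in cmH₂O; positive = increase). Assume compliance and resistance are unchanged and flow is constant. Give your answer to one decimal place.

3.3

PIP = Vt/C + R·V̇ + PEEP (constant-flow equation of motion).
Only the elastic term changes: ΔPIP = ΔVt / C = (655 − 480) / 53.3 = 3.283 cmH2O.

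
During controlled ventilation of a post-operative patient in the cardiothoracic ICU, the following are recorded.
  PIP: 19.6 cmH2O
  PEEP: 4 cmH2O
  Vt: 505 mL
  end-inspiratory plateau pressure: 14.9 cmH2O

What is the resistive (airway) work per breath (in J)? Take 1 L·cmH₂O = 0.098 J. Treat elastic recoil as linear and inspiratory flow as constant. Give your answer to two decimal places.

With constant inspiratory flow the resistive pressure is constant at PIP − Pplat = 19.6 − 14.9 = 4.7 cmH2O, so resistive work = 4.7 × 0.505 = 2.374 L·cmH2O.
× 0.098 J/(L·cmH2O) → 0.2327 J.

0.23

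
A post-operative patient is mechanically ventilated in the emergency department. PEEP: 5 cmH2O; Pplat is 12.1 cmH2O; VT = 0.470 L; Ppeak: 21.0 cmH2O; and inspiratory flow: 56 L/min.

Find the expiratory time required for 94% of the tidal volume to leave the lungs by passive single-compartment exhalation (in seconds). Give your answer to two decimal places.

1.78

Flow: 56 L/min ÷ 60 = 0.9333 L/s.
R = (PIP − Pplat)/V̇ = (21.0 − 12.1) / 0.9333 = 8.9/0.9333 = 9.536 cmH2O·s/L.
C = Vt/(Pplat − PEEP) = 470.0 / (12.1 − 5) = 470.0/7.1 = 66.197 mL/cmH2O.
τ = R × C = 9.536 × 0.0662 L/cmH2O = 0.6313 s.
t = −τ·ln(1 − 0.94) = −0.6313·ln(0.06) = 1.776 s.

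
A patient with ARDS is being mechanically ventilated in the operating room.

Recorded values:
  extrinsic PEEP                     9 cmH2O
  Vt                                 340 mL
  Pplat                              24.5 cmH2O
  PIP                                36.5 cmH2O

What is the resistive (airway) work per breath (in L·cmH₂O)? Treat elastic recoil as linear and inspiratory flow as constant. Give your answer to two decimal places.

With constant inspiratory flow the resistive pressure is constant at PIP − Pplat = 36.5 − 24.5 = 12.0 cmH2O, so resistive work = 12.0 × 0.340 = 4.08 L·cmH2O.

4.08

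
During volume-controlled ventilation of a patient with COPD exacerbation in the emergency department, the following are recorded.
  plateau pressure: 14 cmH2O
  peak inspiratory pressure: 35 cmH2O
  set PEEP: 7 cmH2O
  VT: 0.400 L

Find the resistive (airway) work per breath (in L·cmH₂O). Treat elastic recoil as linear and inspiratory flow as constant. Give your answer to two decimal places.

With constant inspiratory flow the resistive pressure is constant at PIP − Pplat = 35 − 14 = 21.0 cmH2O, so resistive work = 21.0 × 0.400 = 8.4 L·cmH2O.

8.40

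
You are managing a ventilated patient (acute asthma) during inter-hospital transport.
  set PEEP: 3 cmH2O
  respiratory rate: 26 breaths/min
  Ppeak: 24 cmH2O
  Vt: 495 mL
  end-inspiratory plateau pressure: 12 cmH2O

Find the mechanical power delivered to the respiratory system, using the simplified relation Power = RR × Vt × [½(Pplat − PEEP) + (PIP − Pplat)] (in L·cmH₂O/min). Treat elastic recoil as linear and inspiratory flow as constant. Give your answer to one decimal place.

Per-breath work = Vt × [½(Pplat−PEEP) + (PIP−Pplat)] = 0.495 × [0.5×9.0 + 12.0] = 0.495 × 16.5 = 8.168 L·cmH2O.
Power = 26 × 8.168 = 212.37 L·cmH2O/min.

212.4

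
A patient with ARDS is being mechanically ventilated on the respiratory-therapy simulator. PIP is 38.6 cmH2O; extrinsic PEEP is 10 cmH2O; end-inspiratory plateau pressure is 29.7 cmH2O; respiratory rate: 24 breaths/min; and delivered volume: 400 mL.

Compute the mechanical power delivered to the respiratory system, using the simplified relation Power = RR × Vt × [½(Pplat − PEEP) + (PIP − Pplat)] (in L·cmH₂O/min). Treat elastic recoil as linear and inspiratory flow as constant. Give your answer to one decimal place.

180.0

Per-breath work = Vt × [½(Pplat−PEEP) + (PIP−Pplat)] = 0.400 × [0.5×19.7 + 8.9] = 0.400 × 18.75 = 7.5 L·cmH2O.
Power = 24 × 7.5 = 180.0 L·cmH2O/min.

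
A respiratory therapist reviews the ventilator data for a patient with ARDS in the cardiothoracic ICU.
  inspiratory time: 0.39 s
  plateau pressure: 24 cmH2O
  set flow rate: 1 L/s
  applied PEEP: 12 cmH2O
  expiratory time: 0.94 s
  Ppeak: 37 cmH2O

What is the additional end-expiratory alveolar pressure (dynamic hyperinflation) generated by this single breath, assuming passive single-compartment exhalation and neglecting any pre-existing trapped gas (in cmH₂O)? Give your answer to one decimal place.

Vt = flow × Ti = 1 L/s × 0.39 s × 1000 mL/L = 390.0 mL.
R = (PIP − Pplat)/V̇ = (37 − 24) / 1 = 13.0/1 = 13.0 cmH2O·s/L.
C = Vt/(Pplat − PEEP) = 390.0 / (24 − 12) = 390.0/12.0 = 32.5 mL/cmH2O.
τ = R × C = 13.0 × 0.0325 L/cmH2O = 0.4225 s.
Fraction remaining = e^(−Te/τ) = e^(−0.94/0.4225) = 0.1081; trapped volume = 390.0 × 0.1081 = 42.159 mL.
Additional alveolar pressure from trapping ≈ V_trapped / C = 42.159 / 32.5 = 1.297 cmH2O.

1.3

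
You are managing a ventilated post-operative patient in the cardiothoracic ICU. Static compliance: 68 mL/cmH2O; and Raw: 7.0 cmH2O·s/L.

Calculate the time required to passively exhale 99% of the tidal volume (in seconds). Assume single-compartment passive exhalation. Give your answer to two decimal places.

τ = R × C = 7.0 × 68 mL/cmH2O = 7.0 × 0.068 L/cmH2O = 0.476 s.
Exhaled fraction f = 1 − e^(−t/τ) → t = −τ·ln(1 − f) = −0.476·ln(0.01) = 2.192 s.

2.19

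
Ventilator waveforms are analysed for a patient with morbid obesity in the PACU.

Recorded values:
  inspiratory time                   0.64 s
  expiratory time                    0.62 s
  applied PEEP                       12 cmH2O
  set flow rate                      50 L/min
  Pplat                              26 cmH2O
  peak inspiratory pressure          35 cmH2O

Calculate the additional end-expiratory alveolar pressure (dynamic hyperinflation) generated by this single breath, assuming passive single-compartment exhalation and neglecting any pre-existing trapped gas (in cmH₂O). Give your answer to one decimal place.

Flow: 50 L/min ÷ 60 = 0.8333 L/s.
Vt = flow × Ti = 0.8333 L/s × 0.64 s × 1000 mL/L = 533.31 mL.
R = (PIP − Pplat)/V̇ = (35 − 26) / 0.8333 = 9.0/0.8333 = 10.8 cmH2O·s/L.
C = Vt/(Pplat − PEEP) = 533.31 / (26 − 12) = 533.31/14.0 = 38.094 mL/cmH2O.
τ = R × C = 10.8 × 0.03809 L/cmH2O = 0.4114 s.
Fraction remaining = e^(−Te/τ) = e^(−0.62/0.4114) = 0.2216; trapped volume = 533.31 × 0.2216 = 118.18 mL.
Additional alveolar pressure from trapping ≈ V_trapped / C = 118.18 / 38.094 = 3.102 cmH2O.

3.1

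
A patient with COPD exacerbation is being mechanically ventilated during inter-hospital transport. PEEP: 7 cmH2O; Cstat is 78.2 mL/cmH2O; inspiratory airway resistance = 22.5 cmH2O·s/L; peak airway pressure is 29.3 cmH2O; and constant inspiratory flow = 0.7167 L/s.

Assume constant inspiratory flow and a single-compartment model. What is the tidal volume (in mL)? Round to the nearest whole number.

483

Equation of motion (constant flow): PIP = Vt/C + R·V̇ + PEEP.
Vt/C = PIP − R·V̇ − PEEP = 29.3 − 16.126 − 7 = 6.174 cmH2O.
Vt = C × 6.174 = 78.2 × 6.174 = 482.81 mL.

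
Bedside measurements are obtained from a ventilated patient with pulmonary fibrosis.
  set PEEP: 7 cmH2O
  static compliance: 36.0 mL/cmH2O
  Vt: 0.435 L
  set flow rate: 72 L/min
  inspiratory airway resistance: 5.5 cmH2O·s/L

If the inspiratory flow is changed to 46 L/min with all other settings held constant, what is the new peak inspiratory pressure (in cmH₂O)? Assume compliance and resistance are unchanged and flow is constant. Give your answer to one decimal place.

23.3

Flow: 72 L/min ÷ 60 = 1.2 L/s.
New flow: 46 L/min ÷ 60 = 0.7667 L/s.
PIP = Vt/C + R·V̇ + PEEP (constant-flow equation of motion).
Only the resistive term changes: ΔPIP = R × ΔV̇ = 5.5 × (0.7667 − 1.2) = 5.5 × -0.4333 = -2.383 cmH2O.
Original PIP = 435/36.0 + 5.5×1.2 + 7 = 25.683 cmH2O; new PIP = 25.683 + (-2.383) = 23.3 cmH2O.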